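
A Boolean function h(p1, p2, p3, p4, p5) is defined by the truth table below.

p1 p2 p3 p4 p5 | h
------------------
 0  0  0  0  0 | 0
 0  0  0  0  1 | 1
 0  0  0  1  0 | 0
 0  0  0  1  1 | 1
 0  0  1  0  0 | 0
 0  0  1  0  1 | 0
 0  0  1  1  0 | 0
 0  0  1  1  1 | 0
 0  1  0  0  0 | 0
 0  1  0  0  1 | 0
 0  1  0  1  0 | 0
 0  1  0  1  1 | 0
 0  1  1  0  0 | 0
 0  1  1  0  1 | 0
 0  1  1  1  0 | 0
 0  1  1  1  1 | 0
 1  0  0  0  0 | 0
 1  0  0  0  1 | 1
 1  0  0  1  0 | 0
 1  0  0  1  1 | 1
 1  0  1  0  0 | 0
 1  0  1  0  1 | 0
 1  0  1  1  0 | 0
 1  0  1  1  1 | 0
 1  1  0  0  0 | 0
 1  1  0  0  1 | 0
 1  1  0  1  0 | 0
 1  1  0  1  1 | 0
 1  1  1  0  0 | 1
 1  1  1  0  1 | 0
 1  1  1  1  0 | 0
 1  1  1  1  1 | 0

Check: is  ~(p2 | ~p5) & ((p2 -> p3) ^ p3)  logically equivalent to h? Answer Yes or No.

No

Check the formula against h row by row:
  p1=0, p2=0, p3=0, p4=0, p5=0: formula gives 0, h = 0 ✓
  p1=0, p2=0, p3=0, p4=0, p5=1: formula gives 1, h = 1 ✓
  p1=0, p2=0, p3=0, p4=1, p5=0: formula gives 0, h = 0 ✓
  p1=0, p2=0, p3=0, p4=1, p5=1: formula gives 1, h = 1 ✓
  …
  p1=1, p2=1, p3=1, p4=0, p5=0: formula gives 0, but h = 1 ✗
Since they disagree at (1,1,1,0,0), the expression is not a correct formula for h.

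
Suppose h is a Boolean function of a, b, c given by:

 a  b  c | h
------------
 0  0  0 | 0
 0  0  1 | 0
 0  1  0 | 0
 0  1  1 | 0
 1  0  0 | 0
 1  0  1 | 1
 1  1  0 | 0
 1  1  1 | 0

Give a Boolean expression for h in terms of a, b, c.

h(a, b, c) = (a · b') · c

h is 1 on exactly one input, (1,0,1), whose minterm is a·¬b·c. So h is just that conjunction.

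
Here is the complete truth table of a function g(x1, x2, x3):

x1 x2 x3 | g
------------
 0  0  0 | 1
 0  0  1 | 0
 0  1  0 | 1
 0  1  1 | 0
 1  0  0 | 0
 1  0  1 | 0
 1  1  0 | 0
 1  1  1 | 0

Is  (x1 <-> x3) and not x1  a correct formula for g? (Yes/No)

Yes

Test each input against both g and the formula:
  x1=0, x2=0, x3=0: formula gives 1, g = 1 ✓
  x1=0, x2=0, x3=1: formula gives 0, g = 0 ✓
  x1=0, x2=1, x3=0: formula gives 1, g = 1 ✓
  x1=0, x2=1, x3=1: formula gives 0, g = 0 ✓
  x1=1, x2=0, x3=0: formula gives 0, g = 0 ✓
  … (the remaining 3 rows also agree.)
No disagreement on any input; they are logically equivalent.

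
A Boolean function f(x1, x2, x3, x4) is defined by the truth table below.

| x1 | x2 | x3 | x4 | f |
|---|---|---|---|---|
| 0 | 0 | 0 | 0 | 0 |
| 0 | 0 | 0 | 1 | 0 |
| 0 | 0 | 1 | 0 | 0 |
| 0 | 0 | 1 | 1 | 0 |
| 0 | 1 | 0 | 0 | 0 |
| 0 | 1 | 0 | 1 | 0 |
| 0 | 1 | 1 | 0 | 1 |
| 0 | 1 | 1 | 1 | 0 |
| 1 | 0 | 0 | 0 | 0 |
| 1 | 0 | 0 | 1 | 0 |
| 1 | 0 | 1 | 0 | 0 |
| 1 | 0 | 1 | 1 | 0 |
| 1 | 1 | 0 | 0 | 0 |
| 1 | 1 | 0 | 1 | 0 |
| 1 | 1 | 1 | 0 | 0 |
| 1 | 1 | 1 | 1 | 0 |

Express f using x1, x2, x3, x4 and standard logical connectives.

Only row (0,1,1,0) gives 1. That row's minterm ¬x1·x2·x3·¬x4 is f directly.

f(x1, x2, x3, x4) = ((NOT x1 AND x2) AND x3) AND NOT x4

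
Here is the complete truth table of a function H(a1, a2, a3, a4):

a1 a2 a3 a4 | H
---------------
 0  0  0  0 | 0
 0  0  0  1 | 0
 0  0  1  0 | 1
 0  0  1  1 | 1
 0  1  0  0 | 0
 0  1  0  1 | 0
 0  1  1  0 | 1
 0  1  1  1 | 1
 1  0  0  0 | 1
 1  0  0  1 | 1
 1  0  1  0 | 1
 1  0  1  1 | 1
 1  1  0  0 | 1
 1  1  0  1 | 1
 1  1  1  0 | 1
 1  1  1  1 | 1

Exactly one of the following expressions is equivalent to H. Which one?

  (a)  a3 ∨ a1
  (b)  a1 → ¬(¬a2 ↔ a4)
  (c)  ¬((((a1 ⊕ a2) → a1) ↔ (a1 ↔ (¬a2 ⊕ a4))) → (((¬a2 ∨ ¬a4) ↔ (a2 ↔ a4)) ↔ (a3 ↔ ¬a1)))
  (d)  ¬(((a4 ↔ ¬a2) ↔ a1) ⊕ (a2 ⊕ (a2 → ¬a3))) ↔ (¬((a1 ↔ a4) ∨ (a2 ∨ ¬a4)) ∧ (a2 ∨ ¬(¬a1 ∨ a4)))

(b) disagrees with H on (0,0,0,0) (formula → 1, table → 0); rule it out.
(c) disagrees with H on (0,0,1,0) (formula → 0, table → 1); rule it out.
(d) disagrees with H on (0,0,0,1) (formula → 1, table → 0); rule it out.
(a) is the remaining candidate, and it agrees with H on all 16 inputs.

a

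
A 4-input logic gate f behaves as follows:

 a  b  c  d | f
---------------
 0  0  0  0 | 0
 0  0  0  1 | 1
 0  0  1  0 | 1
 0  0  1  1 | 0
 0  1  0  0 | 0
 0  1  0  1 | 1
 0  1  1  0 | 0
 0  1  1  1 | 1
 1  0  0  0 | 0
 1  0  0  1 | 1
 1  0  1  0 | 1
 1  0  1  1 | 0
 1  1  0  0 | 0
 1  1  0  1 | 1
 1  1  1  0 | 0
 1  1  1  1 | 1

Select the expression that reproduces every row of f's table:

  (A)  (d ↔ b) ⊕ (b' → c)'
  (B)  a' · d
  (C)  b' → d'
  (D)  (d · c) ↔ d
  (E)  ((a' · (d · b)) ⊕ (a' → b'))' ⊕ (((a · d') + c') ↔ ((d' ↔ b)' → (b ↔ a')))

A

(B): at (0,0,1,0) it gives 0, but f = 1 — eliminated.
(C): at (0,0,0,0) it gives 1, but f = 0 — eliminated.
(D): at (0,0,0,0) it gives 1, but f = 0 — eliminated.
(E): at (0,1,1,0) it gives 1, but f = 0 — eliminated.
That leaves (A). Evaluating it on every row reproduces the table of f exactly.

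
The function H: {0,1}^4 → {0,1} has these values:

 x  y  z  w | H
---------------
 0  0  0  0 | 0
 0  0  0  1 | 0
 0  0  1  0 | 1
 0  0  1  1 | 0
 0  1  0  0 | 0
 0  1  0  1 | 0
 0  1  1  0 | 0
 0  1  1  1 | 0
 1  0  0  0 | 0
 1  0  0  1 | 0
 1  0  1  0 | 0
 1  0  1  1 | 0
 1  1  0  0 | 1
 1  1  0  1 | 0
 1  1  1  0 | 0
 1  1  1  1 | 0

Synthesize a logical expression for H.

H=1 on 2 inputs: (0,0,1,0), (1,1,0,0). Reading each as a conjunction of literals (¬x·¬y·z·¬w, x·y·¬z·¬w) and taking the OR gives the canonical DNF.

H(x, y, z, w) = (((¬x ∧ ¬y) ∧ z) ∧ ¬w) ∨ (((x ∧ y) ∧ ¬z) ∧ ¬w)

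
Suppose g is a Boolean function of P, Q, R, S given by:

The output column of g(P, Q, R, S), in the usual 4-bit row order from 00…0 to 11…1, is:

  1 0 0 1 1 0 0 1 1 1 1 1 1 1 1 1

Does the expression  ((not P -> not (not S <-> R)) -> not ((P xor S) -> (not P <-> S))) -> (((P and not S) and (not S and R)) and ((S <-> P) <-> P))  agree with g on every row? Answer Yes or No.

Yes

Evaluate ((not P -> not (not S <-> R)) -> not ((P xor S) -> (not P <-> S))) -> (((P and not S) and (not S and R)) and ((S <-> P) <-> P)) on each row and compare to g:
  P=0, Q=0, R=0, S=0: formula gives 1, g = 1 ✓
  P=0, Q=0, R=0, S=1: formula gives 0, g = 0 ✓
  P=0, Q=0, R=1, S=0: formula gives 0, g = 0 ✓
  P=0, Q=0, R=1, S=1: formula gives 1, g = 1 ✓
  …and likewise for the remaining 12 rows.
All 16 rows match — the expression computes g exactly.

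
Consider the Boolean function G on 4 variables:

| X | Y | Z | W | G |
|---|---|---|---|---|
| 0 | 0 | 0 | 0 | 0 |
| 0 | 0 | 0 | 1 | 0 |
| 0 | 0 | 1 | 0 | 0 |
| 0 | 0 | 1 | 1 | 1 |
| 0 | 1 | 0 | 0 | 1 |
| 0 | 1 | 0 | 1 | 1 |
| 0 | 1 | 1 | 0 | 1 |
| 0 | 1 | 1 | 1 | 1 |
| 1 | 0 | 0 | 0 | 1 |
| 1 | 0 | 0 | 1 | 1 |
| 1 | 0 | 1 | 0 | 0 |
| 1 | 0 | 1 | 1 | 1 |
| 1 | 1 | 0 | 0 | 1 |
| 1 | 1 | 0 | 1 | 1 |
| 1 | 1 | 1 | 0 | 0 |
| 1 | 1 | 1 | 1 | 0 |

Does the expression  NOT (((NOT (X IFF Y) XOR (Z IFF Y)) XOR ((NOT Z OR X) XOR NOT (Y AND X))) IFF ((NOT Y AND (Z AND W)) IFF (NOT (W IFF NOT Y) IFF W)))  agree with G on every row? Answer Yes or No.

Evaluate NOT (((NOT (X IFF Y) XOR (Z IFF Y)) XOR ((NOT Z OR X) XOR NOT (Y AND X))) IFF ((NOT Y AND (Z AND W)) IFF (NOT (W IFF NOT Y) IFF W))) on each row and compare to G:
  X=0, Y=0, Z=0, W=0: formula gives 0, G = 0 ✓
  X=0, Y=0, Z=0, W=1: formula gives 0, G = 0 ✓
  X=0, Y=0, Z=1, W=0: formula gives 0, G = 0 ✓
  X=0, Y=0, Z=1, W=1: formula gives 1, G = 1 ✓
  …and likewise for the remaining 12 rows.
All 16 rows match — the expression computes G exactly.

Yes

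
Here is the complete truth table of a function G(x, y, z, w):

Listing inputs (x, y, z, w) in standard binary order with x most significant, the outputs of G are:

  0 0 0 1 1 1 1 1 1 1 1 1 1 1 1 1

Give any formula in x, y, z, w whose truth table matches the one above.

G is 0 on only 3 rows — (0,0,0,0), (0,0,0,1), (0,0,1,0). Writing each as a minterm (¬x·¬y·¬z·¬w, ¬x·¬y·¬z·w, ¬x·¬y·z·¬w) and OR-ing them characterizes exactly where G=0, so G is the negation of that disjunction.

G(x, y, z, w) = ~(((((~x & ~y) & ~z) & ~w) | (((~x & ~y) & ~z) & w)) | (((~x & ~y) & z) & ~w))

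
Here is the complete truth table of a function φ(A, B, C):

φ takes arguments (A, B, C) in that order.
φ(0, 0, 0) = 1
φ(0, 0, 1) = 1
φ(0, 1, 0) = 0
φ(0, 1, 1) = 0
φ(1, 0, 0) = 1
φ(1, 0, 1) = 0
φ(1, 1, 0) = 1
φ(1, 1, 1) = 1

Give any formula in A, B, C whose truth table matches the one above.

The 0-rows are (0,1,0), (0,1,1), (1,0,1). Take each as a conjunction (¬A·B·¬C, ¬A·B·C, A·¬B·C), form their disjunction, and complement — that gives a formula that is 1 everywhere φ is.

φ(A, B, C) = ((((A' · B) · C') + ((A' · B) · C)) + ((A · B') · C))'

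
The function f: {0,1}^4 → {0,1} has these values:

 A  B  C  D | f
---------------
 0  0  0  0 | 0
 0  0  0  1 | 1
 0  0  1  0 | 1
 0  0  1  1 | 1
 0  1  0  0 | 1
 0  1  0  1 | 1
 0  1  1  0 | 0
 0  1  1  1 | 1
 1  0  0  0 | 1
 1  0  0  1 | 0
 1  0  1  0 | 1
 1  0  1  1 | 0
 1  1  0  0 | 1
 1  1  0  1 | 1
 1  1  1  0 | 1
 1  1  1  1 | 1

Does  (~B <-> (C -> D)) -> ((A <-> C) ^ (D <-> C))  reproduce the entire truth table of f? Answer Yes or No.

Yes

Check the formula against f row by row:
  A=0, B=0, C=0, D=0: formula gives 0, f = 0 ✓
  A=0, B=0, C=0, D=1: formula gives 1, f = 1 ✓
  A=0, B=0, C=1, D=0: formula gives 1, f = 1 ✓
  A=0, B=0, C=1, D=1: formula gives 1, f = 1 ✓
  … (the remaining 12 rows also agree.)
All 16 rows match — the expression computes f exactly.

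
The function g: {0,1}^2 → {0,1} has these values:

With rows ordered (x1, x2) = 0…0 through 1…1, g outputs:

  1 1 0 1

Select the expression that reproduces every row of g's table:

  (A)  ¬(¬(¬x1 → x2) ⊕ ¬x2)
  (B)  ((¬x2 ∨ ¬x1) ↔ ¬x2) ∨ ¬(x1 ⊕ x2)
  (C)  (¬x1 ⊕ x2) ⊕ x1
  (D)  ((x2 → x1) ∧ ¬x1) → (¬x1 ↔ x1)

(B): at (0,1) it gives 0, but g = 1 — eliminated.
(C): at (0,1) it gives 0, but g = 1 — eliminated.
(D): at (0,0) it gives 0, but g = 1 — eliminated.
That leaves (A). Evaluating it on every row reproduces the table of g exactly.

A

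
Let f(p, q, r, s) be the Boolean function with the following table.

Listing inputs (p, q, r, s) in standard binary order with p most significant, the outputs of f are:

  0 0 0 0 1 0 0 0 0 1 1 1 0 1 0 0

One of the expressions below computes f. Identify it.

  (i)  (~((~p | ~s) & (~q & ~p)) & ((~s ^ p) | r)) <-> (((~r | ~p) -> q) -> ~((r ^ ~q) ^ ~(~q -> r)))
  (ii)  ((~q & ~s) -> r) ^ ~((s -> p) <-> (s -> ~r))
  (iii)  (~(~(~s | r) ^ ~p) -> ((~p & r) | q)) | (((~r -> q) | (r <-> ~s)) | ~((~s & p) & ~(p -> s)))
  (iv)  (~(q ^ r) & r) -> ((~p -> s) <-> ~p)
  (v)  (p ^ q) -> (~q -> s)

(ii) disagrees with f on (0,0,1,0) (formula → 1, table → 0); rule it out.
(iii) disagrees with f on (0,0,0,0) (formula → 1, table → 0); rule it out.
(iv) disagrees with f on (0,0,0,0) (formula → 1, table → 0); rule it out.
(v) disagrees with f on (0,0,0,0) (formula → 1, table → 0); rule it out.
Only (i) survives; checking it on all 16 rows confirms it matches f.

i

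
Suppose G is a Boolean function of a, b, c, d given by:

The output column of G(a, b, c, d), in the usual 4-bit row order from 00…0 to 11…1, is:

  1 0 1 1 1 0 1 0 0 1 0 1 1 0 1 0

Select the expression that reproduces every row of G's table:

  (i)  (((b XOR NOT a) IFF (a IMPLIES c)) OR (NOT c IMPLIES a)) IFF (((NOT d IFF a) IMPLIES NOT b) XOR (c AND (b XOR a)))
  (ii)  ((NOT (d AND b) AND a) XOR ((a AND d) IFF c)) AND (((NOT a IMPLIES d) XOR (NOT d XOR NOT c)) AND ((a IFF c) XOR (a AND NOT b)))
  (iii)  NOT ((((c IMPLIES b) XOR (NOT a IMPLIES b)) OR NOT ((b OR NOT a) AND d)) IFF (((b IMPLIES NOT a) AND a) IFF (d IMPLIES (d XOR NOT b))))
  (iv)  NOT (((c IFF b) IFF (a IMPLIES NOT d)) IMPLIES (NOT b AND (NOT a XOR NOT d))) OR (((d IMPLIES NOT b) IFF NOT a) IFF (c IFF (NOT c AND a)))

iii

(i): at (0,0,0,1) it gives 1, but G = 0 — eliminated.
(ii): at (0,0,0,0) it gives 0, but G = 1 — eliminated.
(iv): at (0,0,0,1) it gives 1, but G = 0 — eliminated.
Only (iii) survives; checking it on all 16 rows confirms it matches G.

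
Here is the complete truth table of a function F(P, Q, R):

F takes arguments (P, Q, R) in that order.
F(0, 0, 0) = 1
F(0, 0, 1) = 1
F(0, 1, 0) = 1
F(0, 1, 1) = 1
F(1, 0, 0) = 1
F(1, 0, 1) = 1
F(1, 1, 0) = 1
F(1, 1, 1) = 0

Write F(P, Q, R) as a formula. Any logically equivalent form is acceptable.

The output is 0 only when every input is 1 — NAND of all inputs.

F(P, Q, R) = ((P · Q) · R)'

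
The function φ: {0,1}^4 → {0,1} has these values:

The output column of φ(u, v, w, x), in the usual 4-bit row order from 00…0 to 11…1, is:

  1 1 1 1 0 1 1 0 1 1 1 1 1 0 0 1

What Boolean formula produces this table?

φ(u, v, w, x) = ((((((u' · v) · w') · x') + (((u' · v) · w) · x)) + (((u · v) · w') · x)) + (((u · v) · w) · x'))'

The 0-rows are (0,1,0,0), (0,1,1,1), (1,1,0,1), (1,1,1,0). Take each as a conjunction (¬u·v·¬w·¬x, ¬u·v·w·x, u·v·¬w·x, u·v·w·¬x), form their disjunction, and complement — that gives a formula that is 1 everywhere φ is.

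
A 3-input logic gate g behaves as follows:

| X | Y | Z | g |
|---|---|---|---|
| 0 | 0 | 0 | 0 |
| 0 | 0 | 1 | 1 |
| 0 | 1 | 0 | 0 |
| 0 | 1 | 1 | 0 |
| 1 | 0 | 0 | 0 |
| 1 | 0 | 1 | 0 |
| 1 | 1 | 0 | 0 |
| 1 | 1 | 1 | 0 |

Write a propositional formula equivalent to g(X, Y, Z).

g(X, Y, Z) = (not X and not Y) and Z

g is 1 on exactly one input, (0,0,1), whose minterm is ¬X·¬Y·Z. So g is just that conjunction.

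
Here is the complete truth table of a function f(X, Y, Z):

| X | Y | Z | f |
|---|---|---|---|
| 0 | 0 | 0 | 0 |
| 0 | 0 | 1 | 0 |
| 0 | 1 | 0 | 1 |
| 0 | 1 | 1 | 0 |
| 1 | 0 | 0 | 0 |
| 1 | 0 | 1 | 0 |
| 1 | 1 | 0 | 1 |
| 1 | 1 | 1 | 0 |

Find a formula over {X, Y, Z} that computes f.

f=1 on 2 inputs: (0,1,0), (1,1,0). Reading each as a conjunction of literals (¬X·Y·¬Z, X·Y·¬Z) and taking the OR gives the canonical DNF.

f(X, Y, Z) = ((¬X ∧ Y) ∧ ¬Z) ∨ ((X ∧ Y) ∧ ¬Z)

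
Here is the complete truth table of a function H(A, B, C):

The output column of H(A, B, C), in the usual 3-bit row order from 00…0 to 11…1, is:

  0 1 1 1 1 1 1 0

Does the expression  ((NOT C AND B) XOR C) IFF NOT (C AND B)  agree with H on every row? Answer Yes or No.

No

Test each input against both H and the formula:
  A=0, B=0, C=0: formula gives 0, H = 0 ✓
  A=0, B=0, C=1: formula gives 1, H = 1 ✓
  A=0, B=1, C=0: formula gives 1, H = 1 ✓
  A=0, B=1, C=1: formula gives 0, but H = 1 ✗
A single disagreement suffices: at (0,1,1) they differ, so the formula does not compute H.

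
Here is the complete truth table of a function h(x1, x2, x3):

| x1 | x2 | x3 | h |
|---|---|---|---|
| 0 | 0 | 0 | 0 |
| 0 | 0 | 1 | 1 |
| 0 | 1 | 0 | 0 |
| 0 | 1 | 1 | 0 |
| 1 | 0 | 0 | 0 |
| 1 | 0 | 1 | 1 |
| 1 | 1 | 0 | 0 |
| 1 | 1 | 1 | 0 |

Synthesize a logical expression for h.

The 1-rows are (0,0,1), (1,0,1). Each contributes one minterm — ¬x1·¬x2·x3; x1·¬x2·x3 — and their disjunction is a sum-of-products form of h.

h(x1, x2, x3) = ((~x1 & ~x2) & x3) | ((x1 & ~x2) & x3)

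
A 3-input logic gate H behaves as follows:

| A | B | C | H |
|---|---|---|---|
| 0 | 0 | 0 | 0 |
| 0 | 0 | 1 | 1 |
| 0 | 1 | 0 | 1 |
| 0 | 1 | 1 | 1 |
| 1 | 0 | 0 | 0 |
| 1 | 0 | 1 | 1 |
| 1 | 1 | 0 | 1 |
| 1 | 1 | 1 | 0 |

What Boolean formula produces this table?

H(A, B, C) = ~((((~A & ~B) & ~C) | ((A & ~B) & ~C)) | ((A & B) & C))

H is 0 on only 3 rows — (0,0,0), (1,0,0), (1,1,1). Writing each as a minterm (¬A·¬B·¬C, A·¬B·¬C, A·B·C) and OR-ing them characterizes exactly where H=0, so H is the negation of that disjunction.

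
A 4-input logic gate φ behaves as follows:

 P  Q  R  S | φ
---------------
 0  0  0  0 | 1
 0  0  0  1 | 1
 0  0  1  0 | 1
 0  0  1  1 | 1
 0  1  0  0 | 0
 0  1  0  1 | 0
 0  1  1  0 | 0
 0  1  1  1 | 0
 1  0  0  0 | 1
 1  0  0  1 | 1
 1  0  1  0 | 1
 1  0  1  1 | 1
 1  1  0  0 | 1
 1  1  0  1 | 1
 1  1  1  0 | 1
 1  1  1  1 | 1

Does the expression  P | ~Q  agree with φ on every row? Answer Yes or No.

Yes

Evaluate P | ~Q on each row and compare to φ:
  P=0, Q=0, R=0, S=0: formula gives 1, φ = 1 ✓
  P=0, Q=0, R=0, S=1: formula gives 1, φ = 1 ✓
  P=0, Q=0, R=1, S=0: formula gives 1, φ = 1 ✓
  P=0, Q=0, R=1, S=1: formula gives 1, φ = 1 ✓
  …and likewise for the remaining 12 rows.
No disagreement on any input; they are logically equivalent.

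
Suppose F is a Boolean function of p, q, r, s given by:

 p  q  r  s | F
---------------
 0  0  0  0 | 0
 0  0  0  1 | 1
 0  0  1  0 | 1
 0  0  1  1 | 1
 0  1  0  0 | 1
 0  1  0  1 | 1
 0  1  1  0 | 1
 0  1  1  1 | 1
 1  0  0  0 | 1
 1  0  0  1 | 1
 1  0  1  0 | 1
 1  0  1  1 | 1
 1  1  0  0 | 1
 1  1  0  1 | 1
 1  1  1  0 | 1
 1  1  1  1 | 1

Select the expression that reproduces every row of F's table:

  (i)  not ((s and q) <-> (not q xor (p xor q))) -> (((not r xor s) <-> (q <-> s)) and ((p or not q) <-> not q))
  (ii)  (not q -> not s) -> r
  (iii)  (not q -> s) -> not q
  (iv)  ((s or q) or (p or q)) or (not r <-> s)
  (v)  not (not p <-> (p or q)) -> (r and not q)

iv

(i) disagrees with F on (0,0,0,0) (formula → 1, table → 0); rule it out.
(ii) disagrees with F on (0,1,0,0) (formula → 0, table → 1); rule it out.
(iii) disagrees with F on (0,0,0,0) (formula → 1, table → 0); rule it out.
(v) disagrees with F on (0,0,0,1) (formula → 0, table → 1); rule it out.
(iv) is the remaining candidate, and it agrees with F on all 16 inputs.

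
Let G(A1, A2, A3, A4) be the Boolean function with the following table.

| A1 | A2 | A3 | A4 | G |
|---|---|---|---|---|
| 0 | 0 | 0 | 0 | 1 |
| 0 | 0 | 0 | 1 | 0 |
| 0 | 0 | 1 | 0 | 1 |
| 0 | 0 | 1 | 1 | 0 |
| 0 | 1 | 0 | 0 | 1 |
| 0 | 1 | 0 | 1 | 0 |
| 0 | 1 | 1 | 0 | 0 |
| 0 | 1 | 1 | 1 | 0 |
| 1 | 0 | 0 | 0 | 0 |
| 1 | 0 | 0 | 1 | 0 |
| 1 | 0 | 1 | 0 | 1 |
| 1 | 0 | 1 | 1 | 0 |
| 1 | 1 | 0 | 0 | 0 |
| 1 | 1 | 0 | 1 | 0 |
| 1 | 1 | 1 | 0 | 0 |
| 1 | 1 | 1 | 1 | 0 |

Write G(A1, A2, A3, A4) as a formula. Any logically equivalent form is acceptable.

The 1-rows are (0,0,0,0), (0,0,1,0), (0,1,0,0), (1,0,1,0). Each contributes one minterm — ¬A1·¬A2·¬A3·¬A4; ¬A1·¬A2·A3·¬A4; ¬A1·A2·¬A3·¬A4; A1·¬A2·A3·¬A4 — and their disjunction is a sum-of-products form of G.

G(A1, A2, A3, A4) = (((((¬A1 ∧ ¬A2) ∧ ¬A3) ∧ ¬A4) ∨ (((¬A1 ∧ ¬A2) ∧ A3) ∧ ¬A4)) ∨ (((¬A1 ∧ A2) ∧ ¬A3) ∧ ¬A4)) ∨ (((A1 ∧ ¬A2) ∧ A3) ∧ ¬A4)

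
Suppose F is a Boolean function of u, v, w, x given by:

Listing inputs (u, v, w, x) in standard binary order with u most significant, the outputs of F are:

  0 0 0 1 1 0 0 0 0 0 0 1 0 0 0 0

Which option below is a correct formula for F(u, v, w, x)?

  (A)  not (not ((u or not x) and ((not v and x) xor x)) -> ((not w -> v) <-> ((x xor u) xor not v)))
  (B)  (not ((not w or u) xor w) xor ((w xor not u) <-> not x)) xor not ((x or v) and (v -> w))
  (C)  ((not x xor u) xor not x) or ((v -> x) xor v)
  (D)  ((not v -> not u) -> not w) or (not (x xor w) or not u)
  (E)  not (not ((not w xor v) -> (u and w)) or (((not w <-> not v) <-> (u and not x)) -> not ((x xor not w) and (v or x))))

E

(A) disagrees with F on (0,0,0,0) (formula → 1, table → 0); rule it out.
(B) disagrees with F on (0,0,1,0) (formula → 1, table → 0); rule it out.
(C) disagrees with F on (0,0,0,0) (formula → 1, table → 0); rule it out.
(D) disagrees with F on (0,0,0,0) (formula → 1, table → 0); rule it out.
That leaves (E). Evaluating it on every row reproduces the table of F exactly.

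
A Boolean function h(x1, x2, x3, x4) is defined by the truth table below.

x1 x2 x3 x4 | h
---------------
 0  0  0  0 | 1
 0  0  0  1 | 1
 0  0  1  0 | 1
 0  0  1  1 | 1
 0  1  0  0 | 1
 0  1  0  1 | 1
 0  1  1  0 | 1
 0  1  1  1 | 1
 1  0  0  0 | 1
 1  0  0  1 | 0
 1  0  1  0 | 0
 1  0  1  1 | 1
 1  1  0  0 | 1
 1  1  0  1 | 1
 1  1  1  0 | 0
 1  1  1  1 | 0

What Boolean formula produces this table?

h is 0 on only 4 rows — (1,0,0,1), (1,0,1,0), (1,1,1,0), (1,1,1,1). Writing each as a minterm (x1·¬x2·¬x3·x4, x1·¬x2·x3·¬x4, x1·x2·x3·¬x4, x1·x2·x3·x4) and OR-ing them characterizes exactly where h=0, so h is the negation of that disjunction.

h(x1, x2, x3, x4) = ((((((x1 · x2') · x3') · x4) + (((x1 · x2') · x3) · x4')) + (((x1 · x2) · x3) · x4')) + (((x1 · x2) · x3) · x4))'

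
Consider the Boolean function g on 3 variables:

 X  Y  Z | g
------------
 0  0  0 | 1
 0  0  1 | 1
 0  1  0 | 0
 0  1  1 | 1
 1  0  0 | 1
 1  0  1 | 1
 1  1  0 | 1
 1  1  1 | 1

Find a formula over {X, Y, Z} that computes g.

Only row (0,1,0) gives 0. So g is 1 everywhere except there — the complement of the minterm ¬X·Y·¬Z.

g(X, Y, Z) = not ((not X and Y) and not Z)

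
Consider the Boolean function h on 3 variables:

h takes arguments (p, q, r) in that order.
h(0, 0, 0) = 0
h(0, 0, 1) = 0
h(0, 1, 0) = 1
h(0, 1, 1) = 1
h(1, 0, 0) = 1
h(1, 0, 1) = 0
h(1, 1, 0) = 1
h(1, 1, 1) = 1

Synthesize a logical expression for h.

h(p, q, r) = ~((((~p & ~q) & ~r) | ((~p & ~q) & r)) | ((p & ~q) & r))

h is 0 on only 3 rows — (0,0,0), (0,0,1), (1,0,1). Writing each as a minterm (¬p·¬q·¬r, ¬p·¬q·r, p·¬q·r) and OR-ing them characterizes exactly where h=0, so h is the negation of that disjunction.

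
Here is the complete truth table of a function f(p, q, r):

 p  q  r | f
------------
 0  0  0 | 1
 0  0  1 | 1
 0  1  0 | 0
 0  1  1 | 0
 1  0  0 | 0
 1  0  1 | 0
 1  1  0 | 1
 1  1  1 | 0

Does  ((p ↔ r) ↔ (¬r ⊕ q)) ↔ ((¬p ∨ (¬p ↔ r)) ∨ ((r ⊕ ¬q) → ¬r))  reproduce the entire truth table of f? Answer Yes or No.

Yes

Test each input against both f and the formula:
  p=0, q=0, r=0: formula gives 1, f = 1 ✓
  p=0, q=0, r=1: formula gives 1, f = 1 ✓
  p=0, q=1, r=0: formula gives 0, f = 0 ✓
  p=0, q=1, r=1: formula gives 0, f = 0 ✓
  p=1, q=0, r=0: formula gives 0, f = 0 ✓
  …and likewise for the remaining 3 rows.
Every row agrees, so the formula is equivalent.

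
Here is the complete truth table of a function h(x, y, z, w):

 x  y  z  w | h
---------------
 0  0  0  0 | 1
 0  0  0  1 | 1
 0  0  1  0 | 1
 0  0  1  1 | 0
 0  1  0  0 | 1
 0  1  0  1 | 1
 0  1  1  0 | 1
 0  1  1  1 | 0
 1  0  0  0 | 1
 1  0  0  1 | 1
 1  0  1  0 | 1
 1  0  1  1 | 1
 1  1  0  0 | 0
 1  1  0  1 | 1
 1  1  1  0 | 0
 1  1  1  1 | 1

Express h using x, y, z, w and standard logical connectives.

h(x, y, z, w) = not ((((((not x and not y) and z) and w) or (((not x and y) and z) and w)) or (((x and y) and not z) and not w)) or (((x and y) and z) and not w))

There are just 4 zero rows: (0,0,1,1), (0,1,1,1), (1,1,0,0), (1,1,1,0). Their minterms are ¬x·¬y·z·w, ¬x·y·z·w, x·y·¬z·¬w, x·y·z·¬w; the OR of those covers precisely the 0-outputs, and negating it yields h.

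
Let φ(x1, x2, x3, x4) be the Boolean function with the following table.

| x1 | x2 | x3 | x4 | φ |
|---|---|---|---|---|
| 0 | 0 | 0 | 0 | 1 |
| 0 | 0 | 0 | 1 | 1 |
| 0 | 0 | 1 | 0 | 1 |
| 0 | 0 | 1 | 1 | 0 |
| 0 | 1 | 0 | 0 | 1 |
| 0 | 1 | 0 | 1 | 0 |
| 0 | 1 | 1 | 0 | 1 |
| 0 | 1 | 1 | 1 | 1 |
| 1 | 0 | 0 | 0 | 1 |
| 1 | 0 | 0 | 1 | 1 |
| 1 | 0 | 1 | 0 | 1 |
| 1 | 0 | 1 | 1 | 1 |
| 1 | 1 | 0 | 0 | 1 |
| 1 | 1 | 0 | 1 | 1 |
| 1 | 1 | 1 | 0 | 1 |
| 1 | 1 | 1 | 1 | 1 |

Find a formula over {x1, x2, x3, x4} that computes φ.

φ is 0 on only 2 rows — (0,0,1,1), (0,1,0,1). Writing each as a minterm (¬x1·¬x2·x3·x4, ¬x1·x2·¬x3·x4) and OR-ing them characterizes exactly where φ=0, so φ is the negation of that disjunction.

φ(x1, x2, x3, x4) = not ((((not x1 and not x2) and x3) and x4) or (((not x1 and x2) and not x3) and x4))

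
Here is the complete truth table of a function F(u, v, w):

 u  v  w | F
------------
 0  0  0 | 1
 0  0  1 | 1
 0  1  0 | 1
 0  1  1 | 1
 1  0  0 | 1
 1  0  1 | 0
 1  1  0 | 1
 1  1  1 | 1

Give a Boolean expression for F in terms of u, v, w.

F(u, v, w) = NOT ((u AND NOT v) AND w)

F is 0 on exactly one input, (1,0,1), whose minterm is u·¬v·w. So F is the negation of that single conjunction.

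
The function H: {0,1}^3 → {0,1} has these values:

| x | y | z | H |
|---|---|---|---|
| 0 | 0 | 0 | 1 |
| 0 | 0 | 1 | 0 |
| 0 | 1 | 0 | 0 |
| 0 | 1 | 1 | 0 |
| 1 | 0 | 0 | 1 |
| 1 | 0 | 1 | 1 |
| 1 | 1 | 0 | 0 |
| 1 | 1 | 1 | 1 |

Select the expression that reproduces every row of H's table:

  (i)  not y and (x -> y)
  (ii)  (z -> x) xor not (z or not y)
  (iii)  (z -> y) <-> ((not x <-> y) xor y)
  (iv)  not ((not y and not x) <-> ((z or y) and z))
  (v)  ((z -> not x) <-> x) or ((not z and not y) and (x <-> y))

ii

(i): at (0,0,1) it gives 1, but H = 0 — eliminated.
(iii): at (0,0,0) it gives 0, but H = 1 — eliminated.
(iv): at (0,1,1) it gives 1, but H = 0 — eliminated.
(v): at (1,0,1) it gives 0, but H = 1 — eliminated.
(ii) is the remaining candidate, and it agrees with H on all 8 inputs.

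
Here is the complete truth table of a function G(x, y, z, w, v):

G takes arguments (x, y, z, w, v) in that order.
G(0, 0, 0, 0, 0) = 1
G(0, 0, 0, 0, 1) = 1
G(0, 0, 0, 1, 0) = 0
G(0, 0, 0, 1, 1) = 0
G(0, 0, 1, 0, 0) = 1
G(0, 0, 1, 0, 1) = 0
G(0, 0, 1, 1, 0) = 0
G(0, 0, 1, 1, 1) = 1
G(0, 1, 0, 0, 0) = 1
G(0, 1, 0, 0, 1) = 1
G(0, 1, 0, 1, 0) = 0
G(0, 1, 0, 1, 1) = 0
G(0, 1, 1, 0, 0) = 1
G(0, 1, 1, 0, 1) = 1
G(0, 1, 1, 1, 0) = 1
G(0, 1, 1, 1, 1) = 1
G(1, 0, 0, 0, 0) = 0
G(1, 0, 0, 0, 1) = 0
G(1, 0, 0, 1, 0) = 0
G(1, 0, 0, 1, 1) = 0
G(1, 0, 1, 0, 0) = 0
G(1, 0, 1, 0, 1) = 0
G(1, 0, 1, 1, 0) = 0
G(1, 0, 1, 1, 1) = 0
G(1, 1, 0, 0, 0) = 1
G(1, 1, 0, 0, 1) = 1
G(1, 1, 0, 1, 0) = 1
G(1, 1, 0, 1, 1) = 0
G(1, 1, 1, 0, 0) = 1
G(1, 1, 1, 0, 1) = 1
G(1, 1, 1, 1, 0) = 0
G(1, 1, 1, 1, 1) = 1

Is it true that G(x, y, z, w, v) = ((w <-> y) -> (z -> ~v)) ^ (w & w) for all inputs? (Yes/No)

Check the formula against G row by row:
  x=0, y=0, z=0, w=0, v=0: formula gives 1, G = 1 ✓
  x=0, y=0, z=0, w=0, v=1: formula gives 1, G = 1 ✓
  x=0, y=0, z=0, w=1, v=0: formula gives 0, G = 0 ✓
  x=0, y=0, z=0, w=1, v=1: formula gives 0, G = 0 ✓
  …
  x=0, y=0, z=1, w=1, v=1: formula gives 0, but G = 1 ✗
Since they disagree at (0,0,1,1,1), the expression is not a correct formula for G.

No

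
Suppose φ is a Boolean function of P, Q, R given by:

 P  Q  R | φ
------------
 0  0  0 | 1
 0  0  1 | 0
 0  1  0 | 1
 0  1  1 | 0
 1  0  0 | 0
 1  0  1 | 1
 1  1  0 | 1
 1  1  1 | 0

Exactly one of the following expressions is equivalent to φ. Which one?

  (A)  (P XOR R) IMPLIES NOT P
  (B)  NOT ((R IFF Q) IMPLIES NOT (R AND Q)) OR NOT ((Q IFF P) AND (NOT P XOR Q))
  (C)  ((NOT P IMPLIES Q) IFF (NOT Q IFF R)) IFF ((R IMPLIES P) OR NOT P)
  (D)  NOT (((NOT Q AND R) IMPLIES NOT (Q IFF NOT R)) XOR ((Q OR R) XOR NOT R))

(A): at (0,0,1) it gives 1, but φ = 0 — eliminated.
(B): at (0,0,0) it gives 0, but φ = 1 — eliminated.
(D): at (0,1,0) it gives 0, but φ = 1 — eliminated.
Only (C) survives; checking it on all 8 rows confirms it matches φ.

C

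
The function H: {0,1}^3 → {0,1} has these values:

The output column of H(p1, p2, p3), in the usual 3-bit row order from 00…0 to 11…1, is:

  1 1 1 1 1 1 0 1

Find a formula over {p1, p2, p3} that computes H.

H(p1, p2, p3) = ~((p1 & p2) & ~p3)

H is 0 on exactly one input, (1,1,0), whose minterm is p1·p2·¬p3. So H is the negation of that single conjunction.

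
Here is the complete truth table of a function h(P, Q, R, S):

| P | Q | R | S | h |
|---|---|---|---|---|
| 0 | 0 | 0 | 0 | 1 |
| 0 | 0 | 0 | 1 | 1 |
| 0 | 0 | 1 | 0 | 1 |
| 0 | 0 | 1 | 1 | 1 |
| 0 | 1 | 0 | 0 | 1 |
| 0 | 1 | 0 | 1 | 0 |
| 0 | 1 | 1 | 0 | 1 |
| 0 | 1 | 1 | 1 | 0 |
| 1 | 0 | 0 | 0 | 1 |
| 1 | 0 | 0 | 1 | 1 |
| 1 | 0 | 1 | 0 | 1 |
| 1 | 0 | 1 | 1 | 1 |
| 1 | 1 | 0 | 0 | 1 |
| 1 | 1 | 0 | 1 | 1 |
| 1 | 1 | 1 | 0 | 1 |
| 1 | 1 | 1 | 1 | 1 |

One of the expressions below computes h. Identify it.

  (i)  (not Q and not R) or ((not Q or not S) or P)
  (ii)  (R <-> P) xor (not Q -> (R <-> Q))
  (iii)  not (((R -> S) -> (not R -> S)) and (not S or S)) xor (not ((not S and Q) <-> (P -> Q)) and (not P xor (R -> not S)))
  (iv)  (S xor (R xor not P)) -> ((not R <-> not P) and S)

(ii): at (0,0,0,0) it gives 0, but h = 1 — eliminated.
(iii): at (0,0,0,1) it gives 0, but h = 1 — eliminated.
(iv): at (0,0,0,0) it gives 0, but h = 1 — eliminated.
(i) is the remaining candidate, and it agrees with h on all 16 inputs.

i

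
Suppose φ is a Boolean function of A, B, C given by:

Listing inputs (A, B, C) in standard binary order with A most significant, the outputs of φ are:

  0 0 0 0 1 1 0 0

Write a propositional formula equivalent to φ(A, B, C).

φ(A, B, C) = ((A AND NOT B) AND NOT C) OR ((A AND NOT B) AND C)

φ=1 on 2 inputs: (1,0,0), (1,0,1). Reading each as a conjunction of literals (A·¬B·¬C, A·¬B·C) and taking the OR gives the canonical DNF.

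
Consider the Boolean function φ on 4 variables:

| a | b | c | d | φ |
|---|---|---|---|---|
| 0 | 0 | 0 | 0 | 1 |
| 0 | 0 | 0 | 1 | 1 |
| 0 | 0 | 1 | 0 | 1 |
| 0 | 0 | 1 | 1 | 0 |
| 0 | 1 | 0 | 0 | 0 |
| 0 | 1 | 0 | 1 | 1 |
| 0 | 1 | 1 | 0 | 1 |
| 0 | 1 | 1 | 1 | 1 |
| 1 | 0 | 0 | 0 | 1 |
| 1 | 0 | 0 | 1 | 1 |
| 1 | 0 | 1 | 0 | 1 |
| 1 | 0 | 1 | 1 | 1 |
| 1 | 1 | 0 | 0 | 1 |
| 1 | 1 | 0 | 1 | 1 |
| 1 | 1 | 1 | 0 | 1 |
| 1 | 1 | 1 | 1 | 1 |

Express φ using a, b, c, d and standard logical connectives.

φ(a, b, c, d) = NOT ((((NOT a AND NOT b) AND c) AND d) OR (((NOT a AND b) AND NOT c) AND NOT d))

The 0-rows are (0,0,1,1), (0,1,0,0). Take each as a conjunction (¬a·¬b·c·d, ¬a·b·¬c·¬d), form their disjunction, and complement — that gives a formula that is 1 everywhere φ is.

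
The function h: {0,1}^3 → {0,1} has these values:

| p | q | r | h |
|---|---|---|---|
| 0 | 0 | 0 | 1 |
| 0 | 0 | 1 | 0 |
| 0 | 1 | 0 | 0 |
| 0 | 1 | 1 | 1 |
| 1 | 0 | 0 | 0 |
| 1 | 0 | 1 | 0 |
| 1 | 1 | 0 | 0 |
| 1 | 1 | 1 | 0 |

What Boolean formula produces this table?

h(p, q, r) = ((~p & ~q) & ~r) | ((~p & q) & r)

Collect the rows where h=1 — (0,0,0), (0,1,1) — and write one minterm per row: ¬p·¬q·¬r, ¬p·q·r. Their union (logical OR) reproduces the table exactly.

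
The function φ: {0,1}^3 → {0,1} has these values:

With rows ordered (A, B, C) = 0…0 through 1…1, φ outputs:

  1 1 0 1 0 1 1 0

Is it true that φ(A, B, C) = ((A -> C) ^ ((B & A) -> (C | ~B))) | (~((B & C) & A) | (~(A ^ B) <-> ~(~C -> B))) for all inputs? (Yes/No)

Test each input against both φ and the formula:
  A=0, B=0, C=0: formula gives 1, φ = 1 ✓
  A=0, B=0, C=1: formula gives 1, φ = 1 ✓
  A=0, B=1, C=0: formula gives 1, but φ = 0 ✗
Row (0,1,0) is a counterexample, so the formula is not equivalent to φ.

No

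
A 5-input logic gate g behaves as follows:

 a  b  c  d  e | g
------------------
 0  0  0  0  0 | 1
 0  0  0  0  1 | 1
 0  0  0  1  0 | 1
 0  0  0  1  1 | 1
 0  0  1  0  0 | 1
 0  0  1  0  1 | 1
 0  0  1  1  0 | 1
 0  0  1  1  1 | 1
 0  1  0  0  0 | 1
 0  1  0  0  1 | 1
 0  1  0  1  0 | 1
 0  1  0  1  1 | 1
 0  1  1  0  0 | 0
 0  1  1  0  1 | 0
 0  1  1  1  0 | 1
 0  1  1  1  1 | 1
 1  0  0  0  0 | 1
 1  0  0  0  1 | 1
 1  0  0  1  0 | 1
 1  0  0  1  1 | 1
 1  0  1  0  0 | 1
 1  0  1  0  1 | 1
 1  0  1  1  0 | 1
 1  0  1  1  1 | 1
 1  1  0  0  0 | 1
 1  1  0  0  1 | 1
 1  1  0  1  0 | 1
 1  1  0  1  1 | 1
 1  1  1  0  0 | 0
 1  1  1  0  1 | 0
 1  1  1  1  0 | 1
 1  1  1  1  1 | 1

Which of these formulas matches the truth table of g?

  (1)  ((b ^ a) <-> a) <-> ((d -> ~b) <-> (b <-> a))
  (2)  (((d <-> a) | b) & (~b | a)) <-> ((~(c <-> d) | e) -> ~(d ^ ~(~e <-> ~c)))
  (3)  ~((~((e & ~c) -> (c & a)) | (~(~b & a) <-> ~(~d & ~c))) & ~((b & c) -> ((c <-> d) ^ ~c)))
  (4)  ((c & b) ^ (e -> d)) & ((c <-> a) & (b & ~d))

3

(1): at (0,1,0,1,0) it gives 0, but g = 1 — eliminated.
(2): at (0,0,0,0,1) it gives 0, but g = 1 — eliminated.
(4): at (0,0,0,0,0) it gives 0, but g = 1 — eliminated.
Only (3) survives; checking it on all 32 rows confirms it matches g.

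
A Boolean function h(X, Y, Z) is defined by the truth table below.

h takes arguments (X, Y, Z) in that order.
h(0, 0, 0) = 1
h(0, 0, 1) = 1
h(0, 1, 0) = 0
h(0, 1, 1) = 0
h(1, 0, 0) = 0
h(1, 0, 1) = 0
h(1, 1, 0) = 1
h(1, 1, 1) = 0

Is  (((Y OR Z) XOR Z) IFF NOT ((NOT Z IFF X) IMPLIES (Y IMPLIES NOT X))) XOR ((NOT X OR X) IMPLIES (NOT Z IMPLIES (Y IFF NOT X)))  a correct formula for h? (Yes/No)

No

Check the formula against h row by row:
  X=0, Y=0, Z=0: formula gives 1, h = 1 ✓
  X=0, Y=0, Z=1: formula gives 0, but h = 1 ✗
Row (0,0,1) is a counterexample, so the formula is not equivalent to h.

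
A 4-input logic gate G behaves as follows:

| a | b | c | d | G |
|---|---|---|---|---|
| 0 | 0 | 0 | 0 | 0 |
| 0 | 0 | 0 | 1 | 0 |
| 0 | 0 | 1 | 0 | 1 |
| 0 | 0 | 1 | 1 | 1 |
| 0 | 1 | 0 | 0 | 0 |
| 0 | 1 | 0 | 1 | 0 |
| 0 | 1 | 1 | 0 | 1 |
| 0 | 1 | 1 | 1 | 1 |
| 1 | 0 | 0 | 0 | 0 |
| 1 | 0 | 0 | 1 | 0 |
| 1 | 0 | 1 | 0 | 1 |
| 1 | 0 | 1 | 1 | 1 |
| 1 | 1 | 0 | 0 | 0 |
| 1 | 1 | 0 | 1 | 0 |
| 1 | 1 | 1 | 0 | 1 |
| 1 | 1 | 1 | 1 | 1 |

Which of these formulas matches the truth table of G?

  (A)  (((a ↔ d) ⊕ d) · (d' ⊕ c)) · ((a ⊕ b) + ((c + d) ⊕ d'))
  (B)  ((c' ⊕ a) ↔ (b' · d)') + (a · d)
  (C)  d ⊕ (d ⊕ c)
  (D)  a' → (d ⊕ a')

C

(A) fails at (0,0,0,0): the formula yields 1, G is 0.
(B) fails at (0,0,0,0): the formula yields 1, G is 0.
(D) fails at (0,0,0,0): the formula yields 1, G is 0.
Only (C) survives; checking it on all 16 rows confirms it matches G.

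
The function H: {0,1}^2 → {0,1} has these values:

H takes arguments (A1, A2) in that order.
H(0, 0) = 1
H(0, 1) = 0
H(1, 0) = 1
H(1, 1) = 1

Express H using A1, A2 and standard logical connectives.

This is A2 → A1 (false only at 0,1).

H(A1, A2) = A2 -> A1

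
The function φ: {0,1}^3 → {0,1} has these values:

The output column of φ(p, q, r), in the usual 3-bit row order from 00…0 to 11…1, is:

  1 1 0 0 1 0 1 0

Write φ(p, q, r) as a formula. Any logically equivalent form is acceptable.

φ(p, q, r) = ((((p' · q') · r') + ((p' · q') · r)) + ((p · q') · r')) + ((p · q) · r')

The 1-rows are (0,0,0), (0,0,1), (1,0,0), (1,1,0). Each contributes one minterm — ¬p·¬q·¬r; ¬p·¬q·r; p·¬q·¬r; p·q·¬r — and their disjunction is a sum-of-products form of φ.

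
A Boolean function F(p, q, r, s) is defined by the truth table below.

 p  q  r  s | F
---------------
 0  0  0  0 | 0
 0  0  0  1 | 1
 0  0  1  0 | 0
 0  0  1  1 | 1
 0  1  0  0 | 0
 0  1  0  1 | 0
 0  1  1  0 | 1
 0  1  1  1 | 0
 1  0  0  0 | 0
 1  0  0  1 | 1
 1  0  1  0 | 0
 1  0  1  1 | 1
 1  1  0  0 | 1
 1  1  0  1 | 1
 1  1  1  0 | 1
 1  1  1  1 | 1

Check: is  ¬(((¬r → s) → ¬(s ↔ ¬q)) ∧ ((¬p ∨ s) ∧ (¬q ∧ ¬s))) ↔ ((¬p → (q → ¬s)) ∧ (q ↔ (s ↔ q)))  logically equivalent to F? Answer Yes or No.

No

Evaluate ¬(((¬r → s) → ¬(s ↔ ¬q)) ∧ ((¬p ∨ s) ∧ (¬q ∧ ¬s))) ↔ ((¬p → (q → ¬s)) ∧ (q ↔ (s ↔ q))) on each row and compare to F:
  p=0, q=0, r=0, s=0: formula gives 1, but F = 0 ✗
A single disagreement suffices: at (0,0,0,0) they differ, so the formula does not compute F.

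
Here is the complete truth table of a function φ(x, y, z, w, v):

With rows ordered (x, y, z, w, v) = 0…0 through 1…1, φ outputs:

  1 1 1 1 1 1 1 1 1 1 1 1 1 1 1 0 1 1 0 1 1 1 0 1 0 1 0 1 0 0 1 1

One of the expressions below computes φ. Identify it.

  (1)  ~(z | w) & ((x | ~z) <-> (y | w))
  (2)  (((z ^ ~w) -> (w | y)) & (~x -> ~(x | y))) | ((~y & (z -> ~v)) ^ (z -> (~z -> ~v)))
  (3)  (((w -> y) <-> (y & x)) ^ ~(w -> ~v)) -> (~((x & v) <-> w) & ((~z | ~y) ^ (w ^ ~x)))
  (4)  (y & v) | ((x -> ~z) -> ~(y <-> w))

(1) disagrees with φ on (0,0,0,0,0) (formula → 0, table → 1); rule it out.
(2) disagrees with φ on (0,0,0,0,0) (formula → 0, table → 1); rule it out.
(4) disagrees with φ on (0,0,0,0,0) (formula → 0, table → 1); rule it out.
(3) is the remaining candidate, and it agrees with φ on all 32 inputs.

3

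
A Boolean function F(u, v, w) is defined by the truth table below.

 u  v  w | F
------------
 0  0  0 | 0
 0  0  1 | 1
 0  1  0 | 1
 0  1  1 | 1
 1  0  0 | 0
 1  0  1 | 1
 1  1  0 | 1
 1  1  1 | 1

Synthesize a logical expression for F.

There are just 2 zero rows: (0,0,0), (1,0,0). Their minterms are ¬u·¬v·¬w, u·¬v·¬w; the OR of those covers precisely the 0-outputs, and negating it yields F.

F(u, v, w) = (((u' · v') · w') + ((u · v') · w'))'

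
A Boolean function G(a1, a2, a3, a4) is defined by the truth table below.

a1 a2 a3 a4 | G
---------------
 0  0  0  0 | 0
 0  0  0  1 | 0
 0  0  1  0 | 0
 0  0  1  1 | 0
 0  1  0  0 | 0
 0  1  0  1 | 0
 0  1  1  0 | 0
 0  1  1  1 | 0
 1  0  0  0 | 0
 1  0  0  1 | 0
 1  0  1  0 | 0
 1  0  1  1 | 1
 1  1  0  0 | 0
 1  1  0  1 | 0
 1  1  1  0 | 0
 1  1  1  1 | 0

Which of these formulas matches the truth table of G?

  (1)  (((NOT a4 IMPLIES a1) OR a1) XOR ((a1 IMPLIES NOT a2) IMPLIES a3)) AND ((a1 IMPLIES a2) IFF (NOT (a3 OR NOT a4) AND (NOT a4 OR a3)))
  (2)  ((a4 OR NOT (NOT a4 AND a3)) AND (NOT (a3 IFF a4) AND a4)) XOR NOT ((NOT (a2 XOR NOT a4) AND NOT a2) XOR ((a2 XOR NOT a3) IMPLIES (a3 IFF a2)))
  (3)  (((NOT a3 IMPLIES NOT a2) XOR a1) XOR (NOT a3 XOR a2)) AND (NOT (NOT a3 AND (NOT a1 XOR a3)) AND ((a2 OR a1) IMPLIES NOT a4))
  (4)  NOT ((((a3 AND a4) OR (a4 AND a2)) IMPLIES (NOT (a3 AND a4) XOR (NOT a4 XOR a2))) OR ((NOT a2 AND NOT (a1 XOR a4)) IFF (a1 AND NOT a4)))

4

(1) fails at (1,0,0,0): the formula yields 1, G is 0.
(2) fails at (0,0,1,1): the formula yields 1, G is 0.
(3) fails at (0,0,1,0): the formula yields 1, G is 0.
(4) is the remaining candidate, and it agrees with G on all 16 inputs.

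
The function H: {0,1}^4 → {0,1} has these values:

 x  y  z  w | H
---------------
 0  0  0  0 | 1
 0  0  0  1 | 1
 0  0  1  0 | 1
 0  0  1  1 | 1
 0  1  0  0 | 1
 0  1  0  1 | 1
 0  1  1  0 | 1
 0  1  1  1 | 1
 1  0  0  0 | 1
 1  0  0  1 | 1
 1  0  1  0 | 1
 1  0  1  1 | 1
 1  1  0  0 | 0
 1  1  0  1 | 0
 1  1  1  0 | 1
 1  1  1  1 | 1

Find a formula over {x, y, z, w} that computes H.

There are just 2 zero rows: (1,1,0,0), (1,1,0,1). Their minterms are x·y·¬z·¬w, x·y·¬z·w; the OR of those covers precisely the 0-outputs, and negating it yields H.

H(x, y, z, w) = ¬((((x ∧ y) ∧ ¬z) ∧ ¬w) ∨ (((x ∧ y) ∧ ¬z) ∧ w))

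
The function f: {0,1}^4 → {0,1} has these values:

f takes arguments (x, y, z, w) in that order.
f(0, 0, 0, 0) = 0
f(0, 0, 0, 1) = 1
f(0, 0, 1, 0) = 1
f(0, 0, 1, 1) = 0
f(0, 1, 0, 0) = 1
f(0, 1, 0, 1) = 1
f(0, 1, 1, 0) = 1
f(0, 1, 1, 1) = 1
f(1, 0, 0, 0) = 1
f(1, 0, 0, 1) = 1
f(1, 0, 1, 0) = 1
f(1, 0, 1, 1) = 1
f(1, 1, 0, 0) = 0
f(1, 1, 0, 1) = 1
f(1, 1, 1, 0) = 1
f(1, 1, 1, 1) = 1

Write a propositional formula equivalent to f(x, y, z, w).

The 0-rows are (0,0,0,0), (0,0,1,1), (1,1,0,0). Take each as a conjunction (¬x·¬y·¬z·¬w, ¬x·¬y·z·w, x·y·¬z·¬w), form their disjunction, and complement — that gives a formula that is 1 everywhere f is.

f(x, y, z, w) = ~(((((~x & ~y) & ~z) & ~w) | (((~x & ~y) & z) & w)) | (((x & y) & ~z) & ~w))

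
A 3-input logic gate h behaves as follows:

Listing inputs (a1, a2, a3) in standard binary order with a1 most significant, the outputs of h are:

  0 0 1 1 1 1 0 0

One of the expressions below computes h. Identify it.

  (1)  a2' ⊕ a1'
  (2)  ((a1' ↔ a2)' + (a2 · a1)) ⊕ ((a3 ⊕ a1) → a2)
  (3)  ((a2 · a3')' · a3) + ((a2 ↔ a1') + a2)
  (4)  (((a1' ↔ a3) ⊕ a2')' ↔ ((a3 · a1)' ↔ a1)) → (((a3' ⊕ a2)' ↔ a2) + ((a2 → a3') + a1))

(2): at (0,0,1) it gives 1, but h = 0 — eliminated.
(3): at (0,0,1) it gives 1, but h = 0 — eliminated.
(4): at (0,0,0) it gives 1, but h = 0 — eliminated.
That leaves (1). Evaluating it on every row reproduces the table of h exactly.

1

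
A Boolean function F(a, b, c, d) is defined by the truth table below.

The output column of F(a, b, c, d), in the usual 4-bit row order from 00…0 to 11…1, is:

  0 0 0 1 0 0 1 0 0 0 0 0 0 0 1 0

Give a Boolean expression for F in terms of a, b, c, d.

Collect the rows where F=1 — (0,0,1,1), (0,1,1,0), (1,1,1,0) — and write one minterm per row: ¬a·¬b·c·d, ¬a·b·c·¬d, a·b·c·¬d. Their union (logical OR) reproduces the table exactly.

F(a, b, c, d) = ((((a' · b') · c) · d) + (((a' · b) · c) · d')) + (((a · b) · c) · d')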